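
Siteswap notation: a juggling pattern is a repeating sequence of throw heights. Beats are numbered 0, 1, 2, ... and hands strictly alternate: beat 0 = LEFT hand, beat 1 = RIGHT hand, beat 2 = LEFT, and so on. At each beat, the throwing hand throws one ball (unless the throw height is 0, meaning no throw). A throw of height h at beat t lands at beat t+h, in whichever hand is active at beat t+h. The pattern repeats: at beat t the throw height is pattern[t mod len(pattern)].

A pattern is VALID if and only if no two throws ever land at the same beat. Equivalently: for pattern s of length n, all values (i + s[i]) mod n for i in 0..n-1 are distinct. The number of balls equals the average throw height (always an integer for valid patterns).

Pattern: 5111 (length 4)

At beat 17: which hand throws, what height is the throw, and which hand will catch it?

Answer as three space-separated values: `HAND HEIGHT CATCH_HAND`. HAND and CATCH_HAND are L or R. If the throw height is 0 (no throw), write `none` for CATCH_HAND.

Beat 17: 17 mod 2 = 1, so hand = R
Throw height = pattern[17 mod 4] = pattern[1] = 1
Lands at beat 17+1=18, 18 mod 2 = 0, so catch hand = L

Answer: R 1 L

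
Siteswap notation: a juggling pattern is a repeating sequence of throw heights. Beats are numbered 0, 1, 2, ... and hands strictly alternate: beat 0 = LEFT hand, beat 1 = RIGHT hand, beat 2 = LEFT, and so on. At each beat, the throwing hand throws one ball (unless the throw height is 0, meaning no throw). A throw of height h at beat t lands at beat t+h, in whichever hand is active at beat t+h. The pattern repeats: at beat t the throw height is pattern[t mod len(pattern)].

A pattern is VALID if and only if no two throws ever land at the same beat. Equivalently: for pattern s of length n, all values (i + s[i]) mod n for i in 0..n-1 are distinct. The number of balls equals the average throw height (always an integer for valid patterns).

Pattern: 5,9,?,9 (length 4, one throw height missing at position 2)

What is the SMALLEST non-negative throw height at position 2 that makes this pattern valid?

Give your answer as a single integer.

i=0: (0 + 5) mod 4 = 1
i=1: (1 + 9) mod 4 = 2
i=2: s[i]=? (unknown)
i=3: (3 + 9) mod 4 = 0
Known residues: [0, 1, 2]; need a permutation of 0..3, so missing residue r = 3
Need (2 + s) mod 4 = 3; smallest s = (3 - 2) mod 4 = 1

Answer: 1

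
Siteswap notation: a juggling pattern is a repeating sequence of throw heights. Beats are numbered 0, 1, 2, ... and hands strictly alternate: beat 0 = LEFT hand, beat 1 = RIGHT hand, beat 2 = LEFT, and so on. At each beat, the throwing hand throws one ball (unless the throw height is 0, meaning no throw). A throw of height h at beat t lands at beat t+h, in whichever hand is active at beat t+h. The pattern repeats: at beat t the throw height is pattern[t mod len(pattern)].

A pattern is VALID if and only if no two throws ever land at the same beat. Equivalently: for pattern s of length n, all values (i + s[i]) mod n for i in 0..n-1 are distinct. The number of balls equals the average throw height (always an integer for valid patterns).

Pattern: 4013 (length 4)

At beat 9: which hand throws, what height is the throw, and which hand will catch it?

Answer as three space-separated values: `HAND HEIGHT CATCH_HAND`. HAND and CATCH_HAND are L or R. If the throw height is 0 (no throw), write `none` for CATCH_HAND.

Beat 9: 9 mod 2 = 1, so hand = R
Throw height = pattern[9 mod 4] = pattern[1] = 0

Answer: R 0 none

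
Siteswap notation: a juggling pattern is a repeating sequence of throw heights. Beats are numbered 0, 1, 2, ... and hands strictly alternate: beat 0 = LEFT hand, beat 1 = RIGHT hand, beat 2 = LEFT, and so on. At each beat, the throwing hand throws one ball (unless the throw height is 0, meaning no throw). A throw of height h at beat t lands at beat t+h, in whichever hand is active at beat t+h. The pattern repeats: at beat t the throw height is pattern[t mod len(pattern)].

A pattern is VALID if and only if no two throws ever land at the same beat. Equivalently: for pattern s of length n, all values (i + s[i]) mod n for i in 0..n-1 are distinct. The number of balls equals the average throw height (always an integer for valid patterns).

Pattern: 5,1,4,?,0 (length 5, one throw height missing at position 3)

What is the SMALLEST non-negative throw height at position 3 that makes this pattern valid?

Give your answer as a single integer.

i=0: (0 + 5) mod 5 = 0
i=1: (1 + 1) mod 5 = 2
i=2: (2 + 4) mod 5 = 1
i=3: s[i]=? (unknown)
i=4: (4 + 0) mod 5 = 4
Known residues: [0, 1, 2, 4]; need a permutation of 0..4, so missing residue r = 3
Need (3 + s) mod 5 = 3; smallest s = (3 - 3) mod 5 = 0

Answer: 0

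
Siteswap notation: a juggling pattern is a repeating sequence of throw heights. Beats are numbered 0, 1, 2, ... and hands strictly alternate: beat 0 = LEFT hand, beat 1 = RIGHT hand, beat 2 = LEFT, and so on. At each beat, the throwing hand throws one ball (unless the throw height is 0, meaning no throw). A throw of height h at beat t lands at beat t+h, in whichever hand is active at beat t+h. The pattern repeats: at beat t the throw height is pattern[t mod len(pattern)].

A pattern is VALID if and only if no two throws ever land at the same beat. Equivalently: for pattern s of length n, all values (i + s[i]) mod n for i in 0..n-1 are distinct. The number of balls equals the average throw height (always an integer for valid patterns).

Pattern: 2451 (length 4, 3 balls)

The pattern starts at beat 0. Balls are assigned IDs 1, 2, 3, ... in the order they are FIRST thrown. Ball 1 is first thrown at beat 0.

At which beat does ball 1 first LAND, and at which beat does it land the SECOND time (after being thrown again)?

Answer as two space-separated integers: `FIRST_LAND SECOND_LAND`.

Beat 0 (L): throw ball1 h=2 -> lands@2:L; in-air after throw: [b1@2:L]
Beat 1 (R): throw ball2 h=4 -> lands@5:R; in-air after throw: [b1@2:L b2@5:R]
Beat 2 (L): throw ball1 h=5 -> lands@7:R; in-air after throw: [b2@5:R b1@7:R]
Beat 3 (R): throw ball3 h=1 -> lands@4:L; in-air after throw: [b3@4:L b2@5:R b1@7:R]
Beat 4 (L): throw ball3 h=2 -> lands@6:L; in-air after throw: [b2@5:R b3@6:L b1@7:R]
Beat 5 (R): throw ball2 h=4 -> lands@9:R; in-air after throw: [b3@6:L b1@7:R b2@9:R]
Beat 6 (L): throw ball3 h=5 -> lands@11:R; in-air after throw: [b1@7:R b2@9:R b3@11:R]
Beat 7 (R): throw ball1 h=1 -> lands@8:L; in-air after throw: [b1@8:L b2@9:R b3@11:R]
Ball 1: thrown@0 h=2 -> first land @2; rethrown@2 h=5 -> second land @7

Answer: 2 7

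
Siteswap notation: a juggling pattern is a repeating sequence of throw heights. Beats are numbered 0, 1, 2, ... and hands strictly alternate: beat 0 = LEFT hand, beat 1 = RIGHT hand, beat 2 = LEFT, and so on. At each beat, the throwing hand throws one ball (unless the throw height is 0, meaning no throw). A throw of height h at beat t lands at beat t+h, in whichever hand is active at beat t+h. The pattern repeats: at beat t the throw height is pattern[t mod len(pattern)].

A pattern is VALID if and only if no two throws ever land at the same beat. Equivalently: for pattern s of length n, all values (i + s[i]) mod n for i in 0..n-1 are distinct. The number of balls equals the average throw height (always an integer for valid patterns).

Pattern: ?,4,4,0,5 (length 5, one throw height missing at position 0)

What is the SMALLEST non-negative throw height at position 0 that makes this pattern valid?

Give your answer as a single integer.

i=0: s[i]=? (unknown)
i=1: (1 + 4) mod 5 = 0
i=2: (2 + 4) mod 5 = 1
i=3: (3 + 0) mod 5 = 3
i=4: (4 + 5) mod 5 = 4
Known residues: [0, 1, 3, 4]; need a permutation of 0..4, so missing residue r = 2
Need (0 + s) mod 5 = 2; smallest s = (2 - 0) mod 5 = 2

Answer: 2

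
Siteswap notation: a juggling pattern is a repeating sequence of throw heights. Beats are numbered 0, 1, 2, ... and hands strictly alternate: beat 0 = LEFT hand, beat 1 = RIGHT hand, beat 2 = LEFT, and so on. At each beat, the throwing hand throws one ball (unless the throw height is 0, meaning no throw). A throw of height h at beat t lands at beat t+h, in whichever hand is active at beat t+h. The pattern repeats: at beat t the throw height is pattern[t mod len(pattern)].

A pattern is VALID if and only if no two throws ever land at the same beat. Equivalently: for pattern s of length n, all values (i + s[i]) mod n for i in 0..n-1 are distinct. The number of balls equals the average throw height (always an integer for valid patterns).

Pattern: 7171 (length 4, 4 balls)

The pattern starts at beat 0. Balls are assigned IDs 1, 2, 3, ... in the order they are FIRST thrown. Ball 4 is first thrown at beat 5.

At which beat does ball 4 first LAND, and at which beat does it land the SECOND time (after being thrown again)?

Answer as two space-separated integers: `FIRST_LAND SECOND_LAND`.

Beat 0 (L): throw ball1 h=7 -> lands@7:R; in-air after throw: [b1@7:R]
Beat 1 (R): throw ball2 h=1 -> lands@2:L; in-air after throw: [b2@2:L b1@7:R]
Beat 2 (L): throw ball2 h=7 -> lands@9:R; in-air after throw: [b1@7:R b2@9:R]
Beat 3 (R): throw ball3 h=1 -> lands@4:L; in-air after throw: [b3@4:L b1@7:R b2@9:R]
Beat 4 (L): throw ball3 h=7 -> lands@11:R; in-air after throw: [b1@7:R b2@9:R b3@11:R]
Beat 5 (R): throw ball4 h=1 -> lands@6:L; in-air after throw: [b4@6:L b1@7:R b2@9:R b3@11:R]
Beat 6 (L): throw ball4 h=7 -> lands@13:R; in-air after throw: [b1@7:R b2@9:R b3@11:R b4@13:R]
Beat 7 (R): throw ball1 h=1 -> lands@8:L; in-air after throw: [b1@8:L b2@9:R b3@11:R b4@13:R]
Beat 8 (L): throw ball1 h=7 -> lands@15:R; in-air after throw: [b2@9:R b3@11:R b4@13:R b1@15:R]
Beat 9 (R): throw ball2 h=1 -> lands@10:L; in-air after throw: [b2@10:L b3@11:R b4@13:R b1@15:R]
Beat 10 (L): throw ball2 h=7 -> lands@17:R; in-air after throw: [b3@11:R b4@13:R b1@15:R b2@17:R]
Beat 11 (R): throw ball3 h=1 -> lands@12:L; in-air after throw: [b3@12:L b4@13:R b1@15:R b2@17:R]
Beat 12 (L): throw ball3 h=7 -> lands@19:R; in-air after throw: [b4@13:R b1@15:R b2@17:R b3@19:R]
Beat 13 (R): throw ball4 h=1 -> lands@14:L; in-air after throw: [b4@14:L b1@15:R b2@17:R b3@19:R]
Ball 4: thrown@5 h=1 -> first land @6; rethrown@6 h=7 -> second land @13

Answer: 6 13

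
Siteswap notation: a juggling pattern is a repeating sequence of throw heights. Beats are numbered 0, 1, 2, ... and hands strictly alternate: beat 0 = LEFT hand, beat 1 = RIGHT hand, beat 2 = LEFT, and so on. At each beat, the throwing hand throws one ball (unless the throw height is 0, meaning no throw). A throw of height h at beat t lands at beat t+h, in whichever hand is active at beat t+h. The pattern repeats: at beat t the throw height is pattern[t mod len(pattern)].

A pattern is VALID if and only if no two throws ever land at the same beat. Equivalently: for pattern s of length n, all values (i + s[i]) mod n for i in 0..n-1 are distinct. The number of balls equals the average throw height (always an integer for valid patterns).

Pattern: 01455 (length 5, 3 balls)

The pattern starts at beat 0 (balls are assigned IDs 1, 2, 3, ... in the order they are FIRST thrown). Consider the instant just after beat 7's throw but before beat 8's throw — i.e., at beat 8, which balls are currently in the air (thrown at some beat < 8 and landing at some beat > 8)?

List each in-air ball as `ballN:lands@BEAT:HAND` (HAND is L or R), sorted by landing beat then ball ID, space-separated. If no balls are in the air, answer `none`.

Beat 1 (R): throw ball1 h=1 -> lands@2:L; in-air after throw: [b1@2:L]
Beat 2 (L): throw ball1 h=4 -> lands@6:L; in-air after throw: [b1@6:L]
Beat 3 (R): throw ball2 h=5 -> lands@8:L; in-air after throw: [b1@6:L b2@8:L]
Beat 4 (L): throw ball3 h=5 -> lands@9:R; in-air after throw: [b1@6:L b2@8:L b3@9:R]
Beat 6 (L): throw ball1 h=1 -> lands@7:R; in-air after throw: [b1@7:R b2@8:L b3@9:R]
Beat 7 (R): throw ball1 h=4 -> lands@11:R; in-air after throw: [b2@8:L b3@9:R b1@11:R]
Beat 8 (L): throw ball2 h=5 -> lands@13:R; in-air after throw: [b3@9:R b1@11:R b2@13:R]

Answer: ball3:lands@9:R ball1:lands@11:R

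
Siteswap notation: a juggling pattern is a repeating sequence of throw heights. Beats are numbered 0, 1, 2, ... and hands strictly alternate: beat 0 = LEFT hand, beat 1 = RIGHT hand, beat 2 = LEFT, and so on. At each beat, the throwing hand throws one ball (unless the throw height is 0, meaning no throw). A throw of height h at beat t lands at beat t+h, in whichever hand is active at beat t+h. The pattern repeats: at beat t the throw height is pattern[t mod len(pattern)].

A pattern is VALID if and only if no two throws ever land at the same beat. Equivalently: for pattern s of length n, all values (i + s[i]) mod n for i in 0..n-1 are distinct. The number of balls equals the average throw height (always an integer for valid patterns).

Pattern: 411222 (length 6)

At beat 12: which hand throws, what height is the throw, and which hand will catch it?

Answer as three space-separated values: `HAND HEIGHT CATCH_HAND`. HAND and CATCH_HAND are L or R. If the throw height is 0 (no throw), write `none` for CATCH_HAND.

Beat 12: 12 mod 2 = 0, so hand = L
Throw height = pattern[12 mod 6] = pattern[0] = 4
Lands at beat 12+4=16, 16 mod 2 = 0, so catch hand = L

Answer: L 4 L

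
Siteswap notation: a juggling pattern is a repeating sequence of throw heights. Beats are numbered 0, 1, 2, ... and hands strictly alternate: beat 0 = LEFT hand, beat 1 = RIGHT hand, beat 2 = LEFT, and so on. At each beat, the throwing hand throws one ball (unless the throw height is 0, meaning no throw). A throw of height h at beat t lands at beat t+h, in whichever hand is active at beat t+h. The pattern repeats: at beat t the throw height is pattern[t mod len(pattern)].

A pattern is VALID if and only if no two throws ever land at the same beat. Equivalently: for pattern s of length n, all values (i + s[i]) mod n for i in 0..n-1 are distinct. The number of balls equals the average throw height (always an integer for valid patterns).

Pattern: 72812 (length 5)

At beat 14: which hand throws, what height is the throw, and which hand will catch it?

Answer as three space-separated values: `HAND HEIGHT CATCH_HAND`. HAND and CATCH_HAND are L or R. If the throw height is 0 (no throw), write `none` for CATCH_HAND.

Beat 14: 14 mod 2 = 0, so hand = L
Throw height = pattern[14 mod 5] = pattern[4] = 2
Lands at beat 14+2=16, 16 mod 2 = 0, so catch hand = L

Answer: L 2 L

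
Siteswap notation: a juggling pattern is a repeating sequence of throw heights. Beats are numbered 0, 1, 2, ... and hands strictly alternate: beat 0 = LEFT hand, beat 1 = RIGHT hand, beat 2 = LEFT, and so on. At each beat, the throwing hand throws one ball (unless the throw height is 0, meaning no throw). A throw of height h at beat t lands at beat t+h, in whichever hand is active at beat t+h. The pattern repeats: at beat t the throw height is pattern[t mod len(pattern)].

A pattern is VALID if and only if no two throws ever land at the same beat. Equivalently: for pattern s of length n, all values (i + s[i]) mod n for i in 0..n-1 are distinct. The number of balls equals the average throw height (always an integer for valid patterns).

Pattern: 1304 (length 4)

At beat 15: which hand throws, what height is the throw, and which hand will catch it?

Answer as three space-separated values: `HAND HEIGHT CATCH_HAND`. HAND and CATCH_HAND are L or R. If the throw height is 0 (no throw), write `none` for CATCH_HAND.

Beat 15: 15 mod 2 = 1, so hand = R
Throw height = pattern[15 mod 4] = pattern[3] = 4
Lands at beat 15+4=19, 19 mod 2 = 1, so catch hand = R

Answer: R 4 R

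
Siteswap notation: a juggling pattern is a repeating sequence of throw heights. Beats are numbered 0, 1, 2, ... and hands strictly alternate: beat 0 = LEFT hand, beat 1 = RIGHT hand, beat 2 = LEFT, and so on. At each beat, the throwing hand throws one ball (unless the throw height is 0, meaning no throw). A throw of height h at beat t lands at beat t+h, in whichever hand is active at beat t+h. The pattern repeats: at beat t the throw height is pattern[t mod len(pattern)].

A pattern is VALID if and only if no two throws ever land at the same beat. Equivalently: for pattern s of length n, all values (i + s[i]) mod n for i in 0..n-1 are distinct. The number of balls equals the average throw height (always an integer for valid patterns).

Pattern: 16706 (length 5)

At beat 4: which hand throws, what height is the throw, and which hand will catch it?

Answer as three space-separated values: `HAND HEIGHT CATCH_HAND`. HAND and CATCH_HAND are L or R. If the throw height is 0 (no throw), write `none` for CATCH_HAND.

Beat 4: 4 mod 2 = 0, so hand = L
Throw height = pattern[4 mod 5] = pattern[4] = 6
Lands at beat 4+6=10, 10 mod 2 = 0, so catch hand = L

Answer: L 6 L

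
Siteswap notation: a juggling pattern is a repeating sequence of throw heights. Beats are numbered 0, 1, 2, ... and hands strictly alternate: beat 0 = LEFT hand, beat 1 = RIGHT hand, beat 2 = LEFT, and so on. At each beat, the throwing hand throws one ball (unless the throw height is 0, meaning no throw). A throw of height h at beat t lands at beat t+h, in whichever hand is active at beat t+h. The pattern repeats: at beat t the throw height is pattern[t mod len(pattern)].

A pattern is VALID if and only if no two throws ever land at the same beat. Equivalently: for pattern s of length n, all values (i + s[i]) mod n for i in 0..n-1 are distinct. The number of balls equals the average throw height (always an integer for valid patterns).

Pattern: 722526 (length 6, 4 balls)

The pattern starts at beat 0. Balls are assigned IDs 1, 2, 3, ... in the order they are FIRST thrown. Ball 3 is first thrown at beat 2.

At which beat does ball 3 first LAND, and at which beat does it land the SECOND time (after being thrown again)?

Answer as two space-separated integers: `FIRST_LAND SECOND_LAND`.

Beat 0 (L): throw ball1 h=7 -> lands@7:R; in-air after throw: [b1@7:R]
Beat 1 (R): throw ball2 h=2 -> lands@3:R; in-air after throw: [b2@3:R b1@7:R]
Beat 2 (L): throw ball3 h=2 -> lands@4:L; in-air after throw: [b2@3:R b3@4:L b1@7:R]
Beat 3 (R): throw ball2 h=5 -> lands@8:L; in-air after throw: [b3@4:L b1@7:R b2@8:L]
Beat 4 (L): throw ball3 h=2 -> lands@6:L; in-air after throw: [b3@6:L b1@7:R b2@8:L]
Beat 5 (R): throw ball4 h=6 -> lands@11:R; in-air after throw: [b3@6:L b1@7:R b2@8:L b4@11:R]
Beat 6 (L): throw ball3 h=7 -> lands@13:R; in-air after throw: [b1@7:R b2@8:L b4@11:R b3@13:R]
Ball 3: thrown@2 h=2 -> first land @4; rethrown@4 h=2 -> second land @6

Answer: 4 6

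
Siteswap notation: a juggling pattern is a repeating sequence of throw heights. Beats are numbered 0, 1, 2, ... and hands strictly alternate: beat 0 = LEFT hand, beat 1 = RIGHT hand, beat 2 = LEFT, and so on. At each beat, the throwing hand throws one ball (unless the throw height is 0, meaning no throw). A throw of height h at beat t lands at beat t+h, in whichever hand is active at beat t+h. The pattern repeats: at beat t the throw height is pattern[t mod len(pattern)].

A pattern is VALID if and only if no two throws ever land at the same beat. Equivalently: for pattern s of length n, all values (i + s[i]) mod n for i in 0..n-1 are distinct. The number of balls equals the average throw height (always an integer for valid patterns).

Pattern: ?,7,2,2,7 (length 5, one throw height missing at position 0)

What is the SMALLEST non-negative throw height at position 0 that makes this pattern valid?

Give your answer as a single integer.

i=0: s[i]=? (unknown)
i=1: (1 + 7) mod 5 = 3
i=2: (2 + 2) mod 5 = 4
i=3: (3 + 2) mod 5 = 0
i=4: (4 + 7) mod 5 = 1
Known residues: [0, 1, 3, 4]; need a permutation of 0..4, so missing residue r = 2
Need (0 + s) mod 5 = 2; smallest s = (2 - 0) mod 5 = 2

Answer: 2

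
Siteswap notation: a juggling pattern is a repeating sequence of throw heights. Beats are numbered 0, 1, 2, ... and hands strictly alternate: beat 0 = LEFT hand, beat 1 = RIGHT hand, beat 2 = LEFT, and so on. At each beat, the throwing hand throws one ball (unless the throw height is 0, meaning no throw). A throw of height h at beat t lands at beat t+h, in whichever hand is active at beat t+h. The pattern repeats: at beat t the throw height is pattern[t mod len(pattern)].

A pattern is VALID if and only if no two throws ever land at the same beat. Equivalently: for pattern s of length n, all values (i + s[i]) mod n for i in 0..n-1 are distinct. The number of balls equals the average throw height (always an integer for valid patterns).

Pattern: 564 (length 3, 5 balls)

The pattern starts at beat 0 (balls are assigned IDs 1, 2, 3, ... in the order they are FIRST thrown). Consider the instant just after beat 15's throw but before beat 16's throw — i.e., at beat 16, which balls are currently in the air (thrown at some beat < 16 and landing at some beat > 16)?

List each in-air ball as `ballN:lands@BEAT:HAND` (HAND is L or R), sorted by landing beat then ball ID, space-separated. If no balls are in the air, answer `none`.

Beat 0 (L): throw ball1 h=5 -> lands@5:R; in-air after throw: [b1@5:R]
Beat 1 (R): throw ball2 h=6 -> lands@7:R; in-air after throw: [b1@5:R b2@7:R]
Beat 2 (L): throw ball3 h=4 -> lands@6:L; in-air after throw: [b1@5:R b3@6:L b2@7:R]
Beat 3 (R): throw ball4 h=5 -> lands@8:L; in-air after throw: [b1@5:R b3@6:L b2@7:R b4@8:L]
Beat 4 (L): throw ball5 h=6 -> lands@10:L; in-air after throw: [b1@5:R b3@6:L b2@7:R b4@8:L b5@10:L]
Beat 5 (R): throw ball1 h=4 -> lands@9:R; in-air after throw: [b3@6:L b2@7:R b4@8:L b1@9:R b5@10:L]
Beat 6 (L): throw ball3 h=5 -> lands@11:R; in-air after throw: [b2@7:R b4@8:L b1@9:R b5@10:L b3@11:R]
Beat 7 (R): throw ball2 h=6 -> lands@13:R; in-air after throw: [b4@8:L b1@9:R b5@10:L b3@11:R b2@13:R]
Beat 8 (L): throw ball4 h=4 -> lands@12:L; in-air after throw: [b1@9:R b5@10:L b3@11:R b4@12:L b2@13:R]
Beat 9 (R): throw ball1 h=5 -> lands@14:L; in-air after throw: [b5@10:L b3@11:R b4@12:L b2@13:R b1@14:L]
Beat 10 (L): throw ball5 h=6 -> lands@16:L; in-air after throw: [b3@11:R b4@12:L b2@13:R b1@14:L b5@16:L]
Beat 11 (R): throw ball3 h=4 -> lands@15:R; in-air after throw: [b4@12:L b2@13:R b1@14:L b3@15:R b5@16:L]
Beat 12 (L): throw ball4 h=5 -> lands@17:R; in-air after throw: [b2@13:R b1@14:L b3@15:R b5@16:L b4@17:R]
Beat 13 (R): throw ball2 h=6 -> lands@19:R; in-air after throw: [b1@14:L b3@15:R b5@16:L b4@17:R b2@19:R]
Beat 14 (L): throw ball1 h=4 -> lands@18:L; in-air after throw: [b3@15:R b5@16:L b4@17:R b1@18:L b2@19:R]
Beat 15 (R): throw ball3 h=5 -> lands@20:L; in-air after throw: [b5@16:L b4@17:R b1@18:L b2@19:R b3@20:L]
Beat 16 (L): throw ball5 h=6 -> lands@22:L; in-air after throw: [b4@17:R b1@18:L b2@19:R b3@20:L b5@22:L]

Answer: ball4:lands@17:R ball1:lands@18:L ball2:lands@19:R ball3:lands@20:L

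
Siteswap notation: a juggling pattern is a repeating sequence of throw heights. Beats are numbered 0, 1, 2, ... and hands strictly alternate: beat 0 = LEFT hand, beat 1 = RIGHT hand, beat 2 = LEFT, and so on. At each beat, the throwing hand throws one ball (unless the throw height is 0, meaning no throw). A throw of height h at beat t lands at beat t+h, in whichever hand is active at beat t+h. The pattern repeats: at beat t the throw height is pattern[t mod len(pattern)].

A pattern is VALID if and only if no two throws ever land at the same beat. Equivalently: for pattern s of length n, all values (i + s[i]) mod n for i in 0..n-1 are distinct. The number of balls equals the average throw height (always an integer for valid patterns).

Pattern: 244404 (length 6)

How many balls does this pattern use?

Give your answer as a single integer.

Pattern = [2, 4, 4, 4, 0, 4], length n = 6
  position 0: throw height = 2, running sum = 2
  position 1: throw height = 4, running sum = 6
  position 2: throw height = 4, running sum = 10
  position 3: throw height = 4, running sum = 14
  position 4: throw height = 0, running sum = 14
  position 5: throw height = 4, running sum = 18
Total sum = 18; balls = sum / n = 18 / 6 = 3

Answer: 3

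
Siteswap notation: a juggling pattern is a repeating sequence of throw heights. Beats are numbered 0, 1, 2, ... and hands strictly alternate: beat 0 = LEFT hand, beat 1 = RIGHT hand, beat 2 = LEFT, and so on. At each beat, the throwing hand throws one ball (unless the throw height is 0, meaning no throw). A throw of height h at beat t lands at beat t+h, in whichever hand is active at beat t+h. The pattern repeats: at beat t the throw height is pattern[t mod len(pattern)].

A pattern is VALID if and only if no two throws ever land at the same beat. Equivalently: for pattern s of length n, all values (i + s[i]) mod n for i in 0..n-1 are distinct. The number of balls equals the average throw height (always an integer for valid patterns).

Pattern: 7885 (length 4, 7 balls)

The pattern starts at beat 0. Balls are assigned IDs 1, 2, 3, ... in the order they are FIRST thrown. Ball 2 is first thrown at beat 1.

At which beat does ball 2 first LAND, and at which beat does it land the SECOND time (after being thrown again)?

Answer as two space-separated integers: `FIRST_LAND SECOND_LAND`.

Answer: 9 17

Derivation:
Beat 0 (L): throw ball1 h=7 -> lands@7:R; in-air after throw: [b1@7:R]
Beat 1 (R): throw ball2 h=8 -> lands@9:R; in-air after throw: [b1@7:R b2@9:R]
Beat 2 (L): throw ball3 h=8 -> lands@10:L; in-air after throw: [b1@7:R b2@9:R b3@10:L]
Beat 3 (R): throw ball4 h=5 -> lands@8:L; in-air after throw: [b1@7:R b4@8:L b2@9:R b3@10:L]
Beat 4 (L): throw ball5 h=7 -> lands@11:R; in-air after throw: [b1@7:R b4@8:L b2@9:R b3@10:L b5@11:R]
Beat 5 (R): throw ball6 h=8 -> lands@13:R; in-air after throw: [b1@7:R b4@8:L b2@9:R b3@10:L b5@11:R b6@13:R]
Beat 6 (L): throw ball7 h=8 -> lands@14:L; in-air after throw: [b1@7:R b4@8:L b2@9:R b3@10:L b5@11:R b6@13:R b7@14:L]
Beat 7 (R): throw ball1 h=5 -> lands@12:L; in-air after throw: [b4@8:L b2@9:R b3@10:L b5@11:R b1@12:L b6@13:R b7@14:L]
Beat 8 (L): throw ball4 h=7 -> lands@15:R; in-air after throw: [b2@9:R b3@10:L b5@11:R b1@12:L b6@13:R b7@14:L b4@15:R]
Beat 9 (R): throw ball2 h=8 -> lands@17:R; in-air after throw: [b3@10:L b5@11:R b1@12:L b6@13:R b7@14:L b4@15:R b2@17:R]
Beat 10 (L): throw ball3 h=8 -> lands@18:L; in-air after throw: [b5@11:R b1@12:L b6@13:R b7@14:L b4@15:R b2@17:R b3@18:L]
Beat 11 (R): throw ball5 h=5 -> lands@16:L; in-air after throw: [b1@12:L b6@13:R b7@14:L b4@15:R b5@16:L b2@17:R b3@18:L]
Ball 2: thrown@1 h=8 -> first land @9; rethrown@9 h=8 -> second land @17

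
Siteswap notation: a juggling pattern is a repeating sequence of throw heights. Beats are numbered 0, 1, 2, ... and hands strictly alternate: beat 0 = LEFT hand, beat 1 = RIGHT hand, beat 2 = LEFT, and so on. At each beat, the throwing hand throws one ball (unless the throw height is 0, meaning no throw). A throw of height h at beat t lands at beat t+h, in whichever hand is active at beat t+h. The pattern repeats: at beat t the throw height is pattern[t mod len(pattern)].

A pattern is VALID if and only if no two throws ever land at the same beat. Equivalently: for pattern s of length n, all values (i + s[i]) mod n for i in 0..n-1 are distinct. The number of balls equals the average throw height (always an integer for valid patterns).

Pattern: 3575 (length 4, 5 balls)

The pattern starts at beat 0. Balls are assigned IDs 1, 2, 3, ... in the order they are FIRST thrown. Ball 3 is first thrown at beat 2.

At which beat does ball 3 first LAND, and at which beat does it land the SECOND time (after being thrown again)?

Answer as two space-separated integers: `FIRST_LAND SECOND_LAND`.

Answer: 9 14

Derivation:
Beat 0 (L): throw ball1 h=3 -> lands@3:R; in-air after throw: [b1@3:R]
Beat 1 (R): throw ball2 h=5 -> lands@6:L; in-air after throw: [b1@3:R b2@6:L]
Beat 2 (L): throw ball3 h=7 -> lands@9:R; in-air after throw: [b1@3:R b2@6:L b3@9:R]
Beat 3 (R): throw ball1 h=5 -> lands@8:L; in-air after throw: [b2@6:L b1@8:L b3@9:R]
Beat 4 (L): throw ball4 h=3 -> lands@7:R; in-air after throw: [b2@6:L b4@7:R b1@8:L b3@9:R]
Beat 5 (R): throw ball5 h=5 -> lands@10:L; in-air after throw: [b2@6:L b4@7:R b1@8:L b3@9:R b5@10:L]
Beat 6 (L): throw ball2 h=7 -> lands@13:R; in-air after throw: [b4@7:R b1@8:L b3@9:R b5@10:L b2@13:R]
Beat 7 (R): throw ball4 h=5 -> lands@12:L; in-air after throw: [b1@8:L b3@9:R b5@10:L b4@12:L b2@13:R]
Beat 8 (L): throw ball1 h=3 -> lands@11:R; in-air after throw: [b3@9:R b5@10:L b1@11:R b4@12:L b2@13:R]
Beat 9 (R): throw ball3 h=5 -> lands@14:L; in-air after throw: [b5@10:L b1@11:R b4@12:L b2@13:R b3@14:L]
Beat 10 (L): throw ball5 h=7 -> lands@17:R; in-air after throw: [b1@11:R b4@12:L b2@13:R b3@14:L b5@17:R]
Beat 11 (R): throw ball1 h=5 -> lands@16:L; in-air after throw: [b4@12:L b2@13:R b3@14:L b1@16:L b5@17:R]
Beat 12 (L): throw ball4 h=3 -> lands@15:R; in-air after throw: [b2@13:R b3@14:L b4@15:R b1@16:L b5@17:R]
Beat 13 (R): throw ball2 h=5 -> lands@18:L; in-air after throw: [b3@14:L b4@15:R b1@16:L b5@17:R b2@18:L]
Beat 14 (L): throw ball3 h=7 -> lands@21:R; in-air after throw: [b4@15:R b1@16:L b5@17:R b2@18:L b3@21:R]
Ball 3: thrown@2 h=7 -> first land @9; rethrown@9 h=5 -> second land @14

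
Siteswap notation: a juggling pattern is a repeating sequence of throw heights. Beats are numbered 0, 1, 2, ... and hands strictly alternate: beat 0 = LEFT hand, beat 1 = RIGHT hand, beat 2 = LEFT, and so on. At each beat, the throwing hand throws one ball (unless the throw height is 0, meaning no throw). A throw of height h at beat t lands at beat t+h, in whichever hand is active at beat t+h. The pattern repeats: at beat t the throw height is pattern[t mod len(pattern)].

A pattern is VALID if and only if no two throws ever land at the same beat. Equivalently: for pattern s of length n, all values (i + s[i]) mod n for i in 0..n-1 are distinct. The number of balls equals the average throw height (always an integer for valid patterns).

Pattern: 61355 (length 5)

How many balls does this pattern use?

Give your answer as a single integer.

Answer: 4

Derivation:
Pattern = [6, 1, 3, 5, 5], length n = 5
  position 0: throw height = 6, running sum = 6
  position 1: throw height = 1, running sum = 7
  position 2: throw height = 3, running sum = 10
  position 3: throw height = 5, running sum = 15
  position 4: throw height = 5, running sum = 20
Total sum = 20; balls = sum / n = 20 / 5 = 4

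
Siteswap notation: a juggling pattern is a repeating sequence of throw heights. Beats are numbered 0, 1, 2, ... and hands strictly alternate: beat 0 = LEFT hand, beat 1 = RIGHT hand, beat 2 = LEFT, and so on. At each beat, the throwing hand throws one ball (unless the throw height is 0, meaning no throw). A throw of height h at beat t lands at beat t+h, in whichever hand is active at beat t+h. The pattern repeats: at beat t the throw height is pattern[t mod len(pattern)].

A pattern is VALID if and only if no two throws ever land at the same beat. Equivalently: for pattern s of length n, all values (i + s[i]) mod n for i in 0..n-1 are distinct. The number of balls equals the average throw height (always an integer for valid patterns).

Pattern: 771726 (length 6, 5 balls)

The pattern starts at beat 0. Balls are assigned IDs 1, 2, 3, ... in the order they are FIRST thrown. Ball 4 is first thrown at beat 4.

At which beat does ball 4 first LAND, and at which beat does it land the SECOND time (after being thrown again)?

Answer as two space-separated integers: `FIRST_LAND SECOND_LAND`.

Answer: 6 13

Derivation:
Beat 0 (L): throw ball1 h=7 -> lands@7:R; in-air after throw: [b1@7:R]
Beat 1 (R): throw ball2 h=7 -> lands@8:L; in-air after throw: [b1@7:R b2@8:L]
Beat 2 (L): throw ball3 h=1 -> lands@3:R; in-air after throw: [b3@3:R b1@7:R b2@8:L]
Beat 3 (R): throw ball3 h=7 -> lands@10:L; in-air after throw: [b1@7:R b2@8:L b3@10:L]
Beat 4 (L): throw ball4 h=2 -> lands@6:L; in-air after throw: [b4@6:L b1@7:R b2@8:L b3@10:L]
Beat 5 (R): throw ball5 h=6 -> lands@11:R; in-air after throw: [b4@6:L b1@7:R b2@8:L b3@10:L b5@11:R]
Beat 6 (L): throw ball4 h=7 -> lands@13:R; in-air after throw: [b1@7:R b2@8:L b3@10:L b5@11:R b4@13:R]
Beat 7 (R): throw ball1 h=7 -> lands@14:L; in-air after throw: [b2@8:L b3@10:L b5@11:R b4@13:R b1@14:L]
Beat 8 (L): throw ball2 h=1 -> lands@9:R; in-air after throw: [b2@9:R b3@10:L b5@11:R b4@13:R b1@14:L]
Beat 9 (R): throw ball2 h=7 -> lands@16:L; in-air after throw: [b3@10:L b5@11:R b4@13:R b1@14:L b2@16:L]
Beat 10 (L): throw ball3 h=2 -> lands@12:L; in-air after throw: [b5@11:R b3@12:L b4@13:R b1@14:L b2@16:L]
Beat 11 (R): throw ball5 h=6 -> lands@17:R; in-air after throw: [b3@12:L b4@13:R b1@14:L b2@16:L b5@17:R]
Beat 12 (L): throw ball3 h=7 -> lands@19:R; in-air after throw: [b4@13:R b1@14:L b2@16:L b5@17:R b3@19:R]
Beat 13 (R): throw ball4 h=7 -> lands@20:L; in-air after throw: [b1@14:L b2@16:L b5@17:R b3@19:R b4@20:L]
Ball 4: thrown@4 h=2 -> first land @6; rethrown@6 h=7 -> second land @13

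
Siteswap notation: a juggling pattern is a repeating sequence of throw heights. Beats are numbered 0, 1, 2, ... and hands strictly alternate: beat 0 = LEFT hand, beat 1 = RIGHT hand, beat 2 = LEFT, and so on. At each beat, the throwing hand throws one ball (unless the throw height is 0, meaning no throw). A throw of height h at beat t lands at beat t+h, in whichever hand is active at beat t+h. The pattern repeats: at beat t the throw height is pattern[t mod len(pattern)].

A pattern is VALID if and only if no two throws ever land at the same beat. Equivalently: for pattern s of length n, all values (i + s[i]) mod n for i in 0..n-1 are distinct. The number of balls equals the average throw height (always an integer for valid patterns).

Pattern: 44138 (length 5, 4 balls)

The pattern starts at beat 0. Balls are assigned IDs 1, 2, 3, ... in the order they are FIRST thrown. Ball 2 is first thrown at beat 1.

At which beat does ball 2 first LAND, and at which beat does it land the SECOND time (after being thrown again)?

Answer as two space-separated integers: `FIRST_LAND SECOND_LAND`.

Answer: 5 9

Derivation:
Beat 0 (L): throw ball1 h=4 -> lands@4:L; in-air after throw: [b1@4:L]
Beat 1 (R): throw ball2 h=4 -> lands@5:R; in-air after throw: [b1@4:L b2@5:R]
Beat 2 (L): throw ball3 h=1 -> lands@3:R; in-air after throw: [b3@3:R b1@4:L b2@5:R]
Beat 3 (R): throw ball3 h=3 -> lands@6:L; in-air after throw: [b1@4:L b2@5:R b3@6:L]
Beat 4 (L): throw ball1 h=8 -> lands@12:L; in-air after throw: [b2@5:R b3@6:L b1@12:L]
Beat 5 (R): throw ball2 h=4 -> lands@9:R; in-air after throw: [b3@6:L b2@9:R b1@12:L]
Beat 6 (L): throw ball3 h=4 -> lands@10:L; in-air after throw: [b2@9:R b3@10:L b1@12:L]
Beat 7 (R): throw ball4 h=1 -> lands@8:L; in-air after throw: [b4@8:L b2@9:R b3@10:L b1@12:L]
Beat 8 (L): throw ball4 h=3 -> lands@11:R; in-air after throw: [b2@9:R b3@10:L b4@11:R b1@12:L]
Beat 9 (R): throw ball2 h=8 -> lands@17:R; in-air after throw: [b3@10:L b4@11:R b1@12:L b2@17:R]
Ball 2: thrown@1 h=4 -> first land @5; rethrown@5 h=4 -> second land @9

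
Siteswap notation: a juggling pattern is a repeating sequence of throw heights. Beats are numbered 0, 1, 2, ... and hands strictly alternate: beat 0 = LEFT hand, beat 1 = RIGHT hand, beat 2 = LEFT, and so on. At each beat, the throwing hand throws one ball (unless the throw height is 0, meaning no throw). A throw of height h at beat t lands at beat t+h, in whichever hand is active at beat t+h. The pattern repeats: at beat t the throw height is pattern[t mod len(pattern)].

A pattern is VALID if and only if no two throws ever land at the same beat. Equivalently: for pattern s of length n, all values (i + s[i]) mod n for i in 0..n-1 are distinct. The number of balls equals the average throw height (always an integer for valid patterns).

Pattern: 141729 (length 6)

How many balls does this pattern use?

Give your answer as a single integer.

Answer: 4

Derivation:
Pattern = [1, 4, 1, 7, 2, 9], length n = 6
  position 0: throw height = 1, running sum = 1
  position 1: throw height = 4, running sum = 5
  position 2: throw height = 1, running sum = 6
  position 3: throw height = 7, running sum = 13
  position 4: throw height = 2, running sum = 15
  position 5: throw height = 9, running sum = 24
Total sum = 24; balls = sum / n = 24 / 6 = 4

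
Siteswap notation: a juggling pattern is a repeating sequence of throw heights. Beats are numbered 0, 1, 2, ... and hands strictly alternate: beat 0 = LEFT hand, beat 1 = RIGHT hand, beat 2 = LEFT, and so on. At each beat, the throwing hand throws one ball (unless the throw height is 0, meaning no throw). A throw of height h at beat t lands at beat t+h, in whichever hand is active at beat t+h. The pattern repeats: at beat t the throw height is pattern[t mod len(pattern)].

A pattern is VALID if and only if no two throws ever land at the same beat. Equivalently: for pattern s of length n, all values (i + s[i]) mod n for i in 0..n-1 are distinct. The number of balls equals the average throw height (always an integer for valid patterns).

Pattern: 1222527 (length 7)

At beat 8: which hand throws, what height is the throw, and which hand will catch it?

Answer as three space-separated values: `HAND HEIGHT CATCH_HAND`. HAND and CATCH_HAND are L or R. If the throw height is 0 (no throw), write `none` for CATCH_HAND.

Beat 8: 8 mod 2 = 0, so hand = L
Throw height = pattern[8 mod 7] = pattern[1] = 2
Lands at beat 8+2=10, 10 mod 2 = 0, so catch hand = L

Answer: L 2 L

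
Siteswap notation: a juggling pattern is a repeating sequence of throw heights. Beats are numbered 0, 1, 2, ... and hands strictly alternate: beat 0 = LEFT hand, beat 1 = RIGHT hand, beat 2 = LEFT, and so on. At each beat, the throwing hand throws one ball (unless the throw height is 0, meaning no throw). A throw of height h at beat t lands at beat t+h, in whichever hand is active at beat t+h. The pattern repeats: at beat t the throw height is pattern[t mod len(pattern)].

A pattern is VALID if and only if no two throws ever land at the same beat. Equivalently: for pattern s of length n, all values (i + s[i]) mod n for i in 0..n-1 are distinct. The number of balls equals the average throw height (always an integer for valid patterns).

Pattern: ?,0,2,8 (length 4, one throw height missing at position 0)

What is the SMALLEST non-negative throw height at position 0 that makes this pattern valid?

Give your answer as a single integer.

i=0: s[i]=? (unknown)
i=1: (1 + 0) mod 4 = 1
i=2: (2 + 2) mod 4 = 0
i=3: (3 + 8) mod 4 = 3
Known residues: [0, 1, 3]; need a permutation of 0..3, so missing residue r = 2
Need (0 + s) mod 4 = 2; smallest s = (2 - 0) mod 4 = 2

Answer: 2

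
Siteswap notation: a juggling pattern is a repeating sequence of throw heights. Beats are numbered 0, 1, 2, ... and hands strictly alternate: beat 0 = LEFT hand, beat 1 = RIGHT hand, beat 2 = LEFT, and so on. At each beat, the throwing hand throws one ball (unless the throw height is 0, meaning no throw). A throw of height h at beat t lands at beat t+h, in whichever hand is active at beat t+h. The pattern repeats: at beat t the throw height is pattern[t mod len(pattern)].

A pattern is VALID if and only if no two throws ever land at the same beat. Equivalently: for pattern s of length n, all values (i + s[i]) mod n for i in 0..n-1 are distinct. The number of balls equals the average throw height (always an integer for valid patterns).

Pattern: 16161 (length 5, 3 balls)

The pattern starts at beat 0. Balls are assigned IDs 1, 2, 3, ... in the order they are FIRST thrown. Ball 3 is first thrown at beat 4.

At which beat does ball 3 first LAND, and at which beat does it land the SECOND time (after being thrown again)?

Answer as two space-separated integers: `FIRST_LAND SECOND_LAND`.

Beat 0 (L): throw ball1 h=1 -> lands@1:R; in-air after throw: [b1@1:R]
Beat 1 (R): throw ball1 h=6 -> lands@7:R; in-air after throw: [b1@7:R]
Beat 2 (L): throw ball2 h=1 -> lands@3:R; in-air after throw: [b2@3:R b1@7:R]
Beat 3 (R): throw ball2 h=6 -> lands@9:R; in-air after throw: [b1@7:R b2@9:R]
Beat 4 (L): throw ball3 h=1 -> lands@5:R; in-air after throw: [b3@5:R b1@7:R b2@9:R]
Beat 5 (R): throw ball3 h=1 -> lands@6:L; in-air after throw: [b3@6:L b1@7:R b2@9:R]
Beat 6 (L): throw ball3 h=6 -> lands@12:L; in-air after throw: [b1@7:R b2@9:R b3@12:L]
Ball 3: thrown@4 h=1 -> first land @5; rethrown@5 h=1 -> second land @6

Answer: 5 6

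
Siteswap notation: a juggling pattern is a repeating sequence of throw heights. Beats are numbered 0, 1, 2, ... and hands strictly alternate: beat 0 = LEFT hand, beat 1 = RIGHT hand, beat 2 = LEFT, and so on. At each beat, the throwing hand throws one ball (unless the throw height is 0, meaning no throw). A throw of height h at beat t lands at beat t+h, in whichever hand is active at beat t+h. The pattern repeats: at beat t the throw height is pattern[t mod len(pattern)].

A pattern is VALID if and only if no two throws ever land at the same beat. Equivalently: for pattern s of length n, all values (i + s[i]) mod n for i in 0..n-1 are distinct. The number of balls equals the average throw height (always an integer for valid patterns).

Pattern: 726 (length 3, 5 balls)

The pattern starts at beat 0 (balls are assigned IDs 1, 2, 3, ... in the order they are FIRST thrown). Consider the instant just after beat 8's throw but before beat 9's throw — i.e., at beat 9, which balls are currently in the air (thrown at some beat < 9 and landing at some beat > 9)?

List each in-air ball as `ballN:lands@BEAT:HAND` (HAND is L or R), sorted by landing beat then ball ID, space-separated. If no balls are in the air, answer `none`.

Beat 0 (L): throw ball1 h=7 -> lands@7:R; in-air after throw: [b1@7:R]
Beat 1 (R): throw ball2 h=2 -> lands@3:R; in-air after throw: [b2@3:R b1@7:R]
Beat 2 (L): throw ball3 h=6 -> lands@8:L; in-air after throw: [b2@3:R b1@7:R b3@8:L]
Beat 3 (R): throw ball2 h=7 -> lands@10:L; in-air after throw: [b1@7:R b3@8:L b2@10:L]
Beat 4 (L): throw ball4 h=2 -> lands@6:L; in-air after throw: [b4@6:L b1@7:R b3@8:L b2@10:L]
Beat 5 (R): throw ball5 h=6 -> lands@11:R; in-air after throw: [b4@6:L b1@7:R b3@8:L b2@10:L b5@11:R]
Beat 6 (L): throw ball4 h=7 -> lands@13:R; in-air after throw: [b1@7:R b3@8:L b2@10:L b5@11:R b4@13:R]
Beat 7 (R): throw ball1 h=2 -> lands@9:R; in-air after throw: [b3@8:L b1@9:R b2@10:L b5@11:R b4@13:R]
Beat 8 (L): throw ball3 h=6 -> lands@14:L; in-air after throw: [b1@9:R b2@10:L b5@11:R b4@13:R b3@14:L]
Beat 9 (R): throw ball1 h=7 -> lands@16:L; in-air after throw: [b2@10:L b5@11:R b4@13:R b3@14:L b1@16:L]

Answer: ball2:lands@10:L ball5:lands@11:R ball4:lands@13:R ball3:lands@14:L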